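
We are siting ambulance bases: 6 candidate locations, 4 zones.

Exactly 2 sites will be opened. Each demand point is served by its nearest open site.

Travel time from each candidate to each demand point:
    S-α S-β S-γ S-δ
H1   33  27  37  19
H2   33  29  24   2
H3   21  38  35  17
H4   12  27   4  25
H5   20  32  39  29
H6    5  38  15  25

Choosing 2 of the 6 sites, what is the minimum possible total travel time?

Open {H2, H4}.
  S-α→H4 12, S-β→H4 27, S-γ→H4 4, S-δ→H2 2  ⇒ total 45.
Compare {H2, H6}: total 51.
Compare {H3, H4}: total 60.
No size-2 selection does better; minimum is 45.

45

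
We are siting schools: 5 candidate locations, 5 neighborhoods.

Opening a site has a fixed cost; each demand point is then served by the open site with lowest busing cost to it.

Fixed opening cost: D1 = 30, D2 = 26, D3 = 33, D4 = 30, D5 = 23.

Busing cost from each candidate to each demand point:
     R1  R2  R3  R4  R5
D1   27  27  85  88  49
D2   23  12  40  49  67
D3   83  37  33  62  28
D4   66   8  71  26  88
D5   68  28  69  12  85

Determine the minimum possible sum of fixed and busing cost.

Open {D2, D3, D5}: assign each demand point to its cheapest open site.
  R1→D2 23, R2→D2 12, R3→D3 33, R4→D5 12, R5→D3 28
  busing cost 108, fixed 82 → total 190.
Compare {D2, D5}: busing cost 154 + fixed 49 = 203.
Compare {D2, D3}: busing cost 145 + fixed 59 = 204.
Compare {D2, D3, D4}: busing cost 118 + fixed 89 = 207.
All other subsets cost ≥ 203. Minimum total cost: 190.

190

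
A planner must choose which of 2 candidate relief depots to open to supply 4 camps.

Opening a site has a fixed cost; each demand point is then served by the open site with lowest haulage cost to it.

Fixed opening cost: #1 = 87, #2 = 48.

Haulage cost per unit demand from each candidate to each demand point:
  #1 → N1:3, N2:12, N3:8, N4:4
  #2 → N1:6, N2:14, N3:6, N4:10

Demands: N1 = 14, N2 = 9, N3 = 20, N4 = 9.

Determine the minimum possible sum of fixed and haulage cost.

433

Open {#1}: assign each demand point to its cheapest open site.
  N1→#1 14×3=42, N2→#1 9×12=108, N3→#1 20×8=160, N4→#1 9×4=36
  haulage cost 346, fixed 87 → total 433.
Compare {#1, #2}: haulage cost 306 + fixed 135 = 441.
Compare {#2}: haulage cost 420 + fixed 48 = 468.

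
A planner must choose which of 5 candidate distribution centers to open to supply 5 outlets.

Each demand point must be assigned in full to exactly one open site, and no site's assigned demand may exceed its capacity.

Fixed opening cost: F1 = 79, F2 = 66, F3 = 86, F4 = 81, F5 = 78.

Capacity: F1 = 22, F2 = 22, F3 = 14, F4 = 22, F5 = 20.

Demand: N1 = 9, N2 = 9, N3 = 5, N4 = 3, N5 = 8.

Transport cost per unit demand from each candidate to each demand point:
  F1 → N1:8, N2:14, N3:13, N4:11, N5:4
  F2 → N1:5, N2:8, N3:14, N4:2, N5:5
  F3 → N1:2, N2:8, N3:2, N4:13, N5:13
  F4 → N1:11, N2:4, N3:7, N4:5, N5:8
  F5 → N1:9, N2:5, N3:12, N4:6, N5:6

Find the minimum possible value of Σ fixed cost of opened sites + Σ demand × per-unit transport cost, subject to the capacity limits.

Open {F2, F3}; cheapest assignment that respects the capacities:
  F2 (cap 22, load 20): N2, N4, N5 — cost 9×8 + 3×2 + 8×5 = 118
  F3 (cap 14, load 14): N1, N3 — cost 9×2 + 5×2 = 28
  Shipping 146, fixed 152 → total 298.
  Any other capacity-feasible assignment to {F2, F3} ships for at least 146.
Compare {F3, F5}: its best feasible assignment gives total 303.
Compare {F2, F4}: its best feasible assignment gives total 309.
Every other set of open sites that can feasibly serve all demand totals ≥ 303 even under its best assignment. Minimum: 298.

298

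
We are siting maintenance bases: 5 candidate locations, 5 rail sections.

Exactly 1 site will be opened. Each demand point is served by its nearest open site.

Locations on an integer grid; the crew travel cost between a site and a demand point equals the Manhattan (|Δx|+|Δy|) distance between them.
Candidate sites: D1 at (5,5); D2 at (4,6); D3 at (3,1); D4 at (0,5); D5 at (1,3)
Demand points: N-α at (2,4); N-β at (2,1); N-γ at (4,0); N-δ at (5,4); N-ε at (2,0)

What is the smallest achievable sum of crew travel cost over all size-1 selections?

14

Open {D3}.
  N-α→D3 4, N-β→D3 1, N-γ→D3 2, N-δ→D3 5, N-ε→D3 2  ⇒ total 14.
Compare {D5}: total 20.
Compare {D1}: total 26.
No size-1 selection does better; minimum is 14.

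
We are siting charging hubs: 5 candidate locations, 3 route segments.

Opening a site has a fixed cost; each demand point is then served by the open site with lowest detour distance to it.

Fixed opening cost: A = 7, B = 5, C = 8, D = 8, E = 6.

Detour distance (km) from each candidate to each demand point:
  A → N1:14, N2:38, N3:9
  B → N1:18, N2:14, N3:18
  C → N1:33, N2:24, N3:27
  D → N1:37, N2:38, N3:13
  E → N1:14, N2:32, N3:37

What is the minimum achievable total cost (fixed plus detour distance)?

49

Open {A, B}: assign each demand point to its cheapest open site.
  N1→A 14, N2→B 14, N3→A 9
  detour distance 37, fixed 12 → total 49.
Compare {B}: detour distance 50 + fixed 5 = 55.
Compare {A, B, E}: detour distance 37 + fixed 18 = 55.
Compare {B, E}: detour distance 46 + fixed 11 = 57.
All other subsets cost ≥ 55. Minimum total cost: 49.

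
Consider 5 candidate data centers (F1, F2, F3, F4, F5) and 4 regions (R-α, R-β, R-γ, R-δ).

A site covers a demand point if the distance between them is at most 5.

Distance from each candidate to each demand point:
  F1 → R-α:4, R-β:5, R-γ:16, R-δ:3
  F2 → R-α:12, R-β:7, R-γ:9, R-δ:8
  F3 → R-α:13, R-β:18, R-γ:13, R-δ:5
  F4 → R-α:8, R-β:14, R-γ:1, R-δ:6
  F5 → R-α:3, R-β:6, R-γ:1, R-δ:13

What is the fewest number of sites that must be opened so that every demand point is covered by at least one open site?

Coverage sets (demand points within 5 of each site):
  F1: {R-α, R-β, R-δ}
  F2: {}
  F3: {R-δ}
  F4: {R-γ}
  F5: {R-α, R-γ}
No single site covers all 4 demand points.
But {F1, F4} covers everything, so the minimum is 2.

2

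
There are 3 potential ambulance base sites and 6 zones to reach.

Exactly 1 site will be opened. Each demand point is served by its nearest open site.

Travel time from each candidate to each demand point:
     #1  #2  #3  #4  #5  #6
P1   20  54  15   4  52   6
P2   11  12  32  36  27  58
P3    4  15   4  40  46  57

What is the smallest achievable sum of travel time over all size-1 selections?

151

Open {P1}.
  #1→P1 20, #2→P1 54, #3→P1 15, #4→P1 4, #5→P1 52, #6→P1 6  ⇒ total 151.
Compare {P3}: total 166.
Compare {P2}: total 176.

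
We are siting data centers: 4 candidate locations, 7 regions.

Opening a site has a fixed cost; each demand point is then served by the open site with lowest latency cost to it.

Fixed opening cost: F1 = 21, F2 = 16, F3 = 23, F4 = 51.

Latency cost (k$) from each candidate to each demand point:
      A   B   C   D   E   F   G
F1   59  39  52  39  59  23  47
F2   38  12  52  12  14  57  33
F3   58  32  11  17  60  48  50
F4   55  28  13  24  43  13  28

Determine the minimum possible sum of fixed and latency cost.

Open {F2, F4}: assign each demand point to its cheapest open site.
  A→F2 38, B→F2 12, C→F4 13, D→F2 12, E→F2 14, F→F4 13, G→F4 28
  latency cost 130, fixed 67 → total 197.
Compare {F1, F2, F3}: latency cost 143 + fixed 60 = 203.
Compare {F2, F3}: latency cost 168 + fixed 39 = 207.
Compare {F1, F2, F4}: latency cost 130 + fixed 88 = 218.
All other subsets cost ≥ 203. Minimum total cost: 197.

197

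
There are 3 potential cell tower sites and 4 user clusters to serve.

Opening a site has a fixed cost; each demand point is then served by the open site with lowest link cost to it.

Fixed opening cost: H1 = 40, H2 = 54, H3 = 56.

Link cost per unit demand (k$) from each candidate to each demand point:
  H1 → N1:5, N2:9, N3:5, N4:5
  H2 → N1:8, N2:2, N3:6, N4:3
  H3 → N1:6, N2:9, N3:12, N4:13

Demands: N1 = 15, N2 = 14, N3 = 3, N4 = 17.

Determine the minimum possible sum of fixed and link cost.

263

Open {H1, H2}: assign each demand point to its cheapest open site.
  N1→H1 15×5=75, N2→H2 14×2=28, N3→H1 3×5=15, N4→H2 17×3=51
  link cost 169, fixed 94 → total 263.
Compare {H2}: link cost 217 + fixed 54 = 271.
Compare {H2, H3}: link cost 187 + fixed 110 = 297.
Compare {H1, H2, H3}: link cost 169 + fixed 150 = 319.
All other subsets cost ≥ 271. Minimum total cost: 263.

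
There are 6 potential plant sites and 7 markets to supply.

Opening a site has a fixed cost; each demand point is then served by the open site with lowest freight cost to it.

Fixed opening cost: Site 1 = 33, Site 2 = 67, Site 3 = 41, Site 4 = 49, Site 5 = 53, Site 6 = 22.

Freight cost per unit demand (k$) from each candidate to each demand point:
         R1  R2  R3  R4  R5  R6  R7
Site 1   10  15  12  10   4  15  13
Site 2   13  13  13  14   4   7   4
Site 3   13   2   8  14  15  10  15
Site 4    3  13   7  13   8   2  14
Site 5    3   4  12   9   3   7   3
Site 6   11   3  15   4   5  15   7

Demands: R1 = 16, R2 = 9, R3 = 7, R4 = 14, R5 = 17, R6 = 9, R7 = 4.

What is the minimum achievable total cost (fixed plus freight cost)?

Open {Site 4, Site 6}: assign each demand point to its cheapest open site.
  R1→Site 4 16×3=48, R2→Site 6 9×3=27, R3→Site 4 7×7=49, R4→Site 6 14×4=56, R5→Site 6 17×5=85, R6→Site 4 9×2=18, R7→Site 6 4×7=28
  freight cost 311, fixed 71 → total 382.
Compare {Site 4, Site 5, Site 6}: freight cost 261 + fixed 124 = 385.
Compare {Site 1, Site 4, Site 6}: freight cost 294 + fixed 104 = 398.
Compare {Site 3, Site 4, Site 6}: freight cost 302 + fixed 112 = 414.
All other subsets cost ≥ 385. Minimum total cost: 382.

382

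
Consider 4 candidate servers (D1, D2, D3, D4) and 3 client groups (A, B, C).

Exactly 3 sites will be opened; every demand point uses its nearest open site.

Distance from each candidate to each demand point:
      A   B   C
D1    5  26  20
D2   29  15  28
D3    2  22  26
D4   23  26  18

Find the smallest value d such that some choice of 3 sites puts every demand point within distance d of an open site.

18

Open {D1, D2, D4}.
  Farthest demand point is C at distance 18 (to D4); all others are ≤ 18.
With {D2, D3, D4} the worst case is 18.
With {D1, D2, D3} the worst case is 20.
No size-3 selection achieves below 18.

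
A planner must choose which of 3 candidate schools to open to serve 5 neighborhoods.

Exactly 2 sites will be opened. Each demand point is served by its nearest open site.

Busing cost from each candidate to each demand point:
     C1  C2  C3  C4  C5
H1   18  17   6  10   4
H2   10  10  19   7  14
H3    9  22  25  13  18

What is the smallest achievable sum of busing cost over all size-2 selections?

37

Open {H1, H2}.
  C1→H2 10, C2→H2 10, C3→H1 6, C4→H2 7, C5→H1 4  ⇒ total 37.
Compare {H1, H3}: total 46.
Compare {H2, H3}: total 59.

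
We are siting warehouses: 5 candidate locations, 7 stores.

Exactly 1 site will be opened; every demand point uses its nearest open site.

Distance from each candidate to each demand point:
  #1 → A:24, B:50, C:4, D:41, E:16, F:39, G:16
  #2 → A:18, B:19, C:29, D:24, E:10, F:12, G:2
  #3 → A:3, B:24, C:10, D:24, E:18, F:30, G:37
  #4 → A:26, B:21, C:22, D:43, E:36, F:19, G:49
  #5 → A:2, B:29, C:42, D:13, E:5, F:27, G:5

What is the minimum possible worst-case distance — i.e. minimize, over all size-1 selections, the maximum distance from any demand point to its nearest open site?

Open {#2}.
  Farthest demand point is C at distance 29 (to #2); all others are ≤ 29.
With {#3} the worst case is 37.
With {#5} the worst case is 42.
No size-1 selection achieves below 29.

29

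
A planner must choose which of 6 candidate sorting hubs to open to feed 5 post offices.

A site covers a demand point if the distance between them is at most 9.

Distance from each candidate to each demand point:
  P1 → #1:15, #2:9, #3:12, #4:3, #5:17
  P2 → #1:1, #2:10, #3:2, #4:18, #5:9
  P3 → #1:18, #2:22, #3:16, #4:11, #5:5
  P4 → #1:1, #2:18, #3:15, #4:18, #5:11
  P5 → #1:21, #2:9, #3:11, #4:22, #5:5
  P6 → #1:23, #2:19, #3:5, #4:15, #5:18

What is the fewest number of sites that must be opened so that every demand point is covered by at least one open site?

2

Coverage sets (demand points within 9 of each site):
  P1: {#2, #4}
  P2: {#1, #3, #5}
  P3: {#5}
  P4: {#1}
  P5: {#2, #5}
  P6: {#3}
No single site covers all 5 demand points.
But {P1, P2} covers everything, so the minimum is 2.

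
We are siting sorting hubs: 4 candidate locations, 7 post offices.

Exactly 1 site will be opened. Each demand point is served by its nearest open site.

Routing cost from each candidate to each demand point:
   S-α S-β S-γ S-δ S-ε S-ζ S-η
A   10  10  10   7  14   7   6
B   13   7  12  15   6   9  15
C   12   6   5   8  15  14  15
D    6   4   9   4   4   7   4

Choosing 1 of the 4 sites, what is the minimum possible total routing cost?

38

Open {D}.
  S-α→D 6, S-β→D 4, S-γ→D 9, S-δ→D 4, S-ε→D 4, S-ζ→D 7, S-η→D 4  ⇒ total 38.
Compare {A}: total 64.
Compare {C}: total 75.
No size-1 selection does better; minimum is 38.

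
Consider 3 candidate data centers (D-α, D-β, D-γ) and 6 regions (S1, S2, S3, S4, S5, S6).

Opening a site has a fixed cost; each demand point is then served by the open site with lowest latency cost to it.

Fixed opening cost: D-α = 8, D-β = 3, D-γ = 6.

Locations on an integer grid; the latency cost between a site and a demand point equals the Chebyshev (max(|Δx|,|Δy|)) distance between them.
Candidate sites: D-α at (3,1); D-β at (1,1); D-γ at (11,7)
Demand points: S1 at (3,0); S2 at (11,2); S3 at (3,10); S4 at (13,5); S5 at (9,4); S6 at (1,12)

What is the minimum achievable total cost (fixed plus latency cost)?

39

Open {D-β, D-γ}: assign each demand point to its cheapest open site.
  S1→D-β 2, S2→D-γ 5, S3→D-γ 8, S4→D-γ 2, S5→D-γ 3, S6→D-γ 10
  latency cost 30, fixed 9 → total 39.
Compare {D-γ}: latency cost 36 + fixed 6 = 42.
Compare {D-α, D-γ}: latency cost 29 + fixed 14 = 43.
Compare {D-α, D-β, D-γ}: latency cost 29 + fixed 17 = 46.
All other subsets cost ≥ 42. Minimum total cost: 39.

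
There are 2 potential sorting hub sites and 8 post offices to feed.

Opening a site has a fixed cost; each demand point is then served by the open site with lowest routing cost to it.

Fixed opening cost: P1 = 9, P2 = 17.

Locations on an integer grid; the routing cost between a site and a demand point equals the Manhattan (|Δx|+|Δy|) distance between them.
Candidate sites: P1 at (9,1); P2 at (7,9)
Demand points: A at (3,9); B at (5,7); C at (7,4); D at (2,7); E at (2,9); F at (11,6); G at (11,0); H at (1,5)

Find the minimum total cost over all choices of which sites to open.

Open {P1, P2}: assign each demand point to its cheapest open site.
  A→P2 4, B→P2 4, C→P1 5, D→P2 7, E→P2 5, F→P1 7, G→P1 3, H→P2 10
  routing cost 45, fixed 26 → total 71.
Compare {P2}: routing cost 55 + fixed 17 = 72.
Compare {P1}: routing cost 79 + fixed 9 = 88.

71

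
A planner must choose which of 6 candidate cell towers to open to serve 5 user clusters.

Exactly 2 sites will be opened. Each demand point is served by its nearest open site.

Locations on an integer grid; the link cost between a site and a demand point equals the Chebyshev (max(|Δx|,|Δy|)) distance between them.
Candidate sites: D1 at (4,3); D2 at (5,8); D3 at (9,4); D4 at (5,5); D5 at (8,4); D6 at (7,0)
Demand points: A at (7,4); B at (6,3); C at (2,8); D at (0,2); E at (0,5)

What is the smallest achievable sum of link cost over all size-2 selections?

Open {D1, D4}.
  A→D4 2, B→D1 2, C→D4 3, D→D1 4, E→D1 4  ⇒ total 15.
Compare {D1, D2}: total 16.
Compare {D1, D5}: total 16.
No size-2 selection does better; minimum is 15.

15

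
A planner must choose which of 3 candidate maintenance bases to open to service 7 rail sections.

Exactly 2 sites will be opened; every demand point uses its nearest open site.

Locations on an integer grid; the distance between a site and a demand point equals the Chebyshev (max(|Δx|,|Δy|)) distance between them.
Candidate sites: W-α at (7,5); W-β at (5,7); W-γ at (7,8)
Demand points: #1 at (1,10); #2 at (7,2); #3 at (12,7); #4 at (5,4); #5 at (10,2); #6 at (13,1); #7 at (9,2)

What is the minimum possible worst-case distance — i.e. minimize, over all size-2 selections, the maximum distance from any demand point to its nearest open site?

6

Open {W-α, W-β}.
  Farthest demand point is #6 at distance 6 (to W-α); all others are ≤ 6.
With {W-α, W-γ} the worst case is 6.
With {W-β, W-γ} the worst case is 7.
No size-2 selection achieves below 6.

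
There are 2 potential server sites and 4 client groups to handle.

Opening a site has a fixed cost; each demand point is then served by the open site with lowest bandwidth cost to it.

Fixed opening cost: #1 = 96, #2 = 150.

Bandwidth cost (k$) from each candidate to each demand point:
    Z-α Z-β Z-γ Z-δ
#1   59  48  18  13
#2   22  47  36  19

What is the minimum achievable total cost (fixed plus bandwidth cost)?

234

Open {#1}: assign each demand point to its cheapest open site.
  Z-α→#1 59, Z-β→#1 48, Z-γ→#1 18, Z-δ→#1 13
  bandwidth cost 138, fixed 96 → total 234.
Compare {#2}: bandwidth cost 124 + fixed 150 = 274.
Compare {#1, #2}: bandwidth cost 100 + fixed 246 = 346.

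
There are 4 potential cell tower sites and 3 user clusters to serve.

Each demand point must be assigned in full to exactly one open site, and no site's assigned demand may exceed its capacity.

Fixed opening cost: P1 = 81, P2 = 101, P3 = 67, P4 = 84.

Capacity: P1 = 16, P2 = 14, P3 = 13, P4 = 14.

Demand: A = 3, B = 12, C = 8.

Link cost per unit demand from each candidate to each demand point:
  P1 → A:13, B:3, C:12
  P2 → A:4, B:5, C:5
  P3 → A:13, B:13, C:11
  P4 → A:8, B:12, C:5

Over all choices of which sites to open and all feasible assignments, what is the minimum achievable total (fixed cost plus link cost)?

265

Open {P1, P4}; cheapest assignment that respects the capacities:
  P1 (cap 16, load 12): B — cost 12×3 = 36
  P4 (cap 14, load 11): A, C — cost 3×8 + 8×5 = 64
  Shipping 100, fixed 165 → total 265.
  Any other capacity-feasible assignment to {P1, P4} ships for at least 100.
Compare {P1, P2}: its best feasible assignment gives total 270.
Compare {P2, P4}: its best feasible assignment gives total 309.
Every other set of open sites that can feasibly serve all demand totals ≥ 270 even under its best assignment. Minimum: 265.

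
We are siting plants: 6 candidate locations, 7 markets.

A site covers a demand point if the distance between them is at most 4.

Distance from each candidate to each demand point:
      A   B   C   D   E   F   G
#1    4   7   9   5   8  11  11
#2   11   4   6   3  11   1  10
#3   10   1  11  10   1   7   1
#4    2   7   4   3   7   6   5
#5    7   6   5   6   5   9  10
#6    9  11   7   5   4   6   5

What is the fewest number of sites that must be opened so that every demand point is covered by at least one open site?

Coverage sets (demand points within 4 of each site):
  #1: {A}
  #2: {B, D, F}
  #3: {B, E, G}
  #4: {A, C, D}
  #5: {}
  #6: {E}
No 2 sites suffice: every size-2 union leaves at least one demand point uncovered.
But {#2, #3, #4} covers everything, so the minimum is 3.

3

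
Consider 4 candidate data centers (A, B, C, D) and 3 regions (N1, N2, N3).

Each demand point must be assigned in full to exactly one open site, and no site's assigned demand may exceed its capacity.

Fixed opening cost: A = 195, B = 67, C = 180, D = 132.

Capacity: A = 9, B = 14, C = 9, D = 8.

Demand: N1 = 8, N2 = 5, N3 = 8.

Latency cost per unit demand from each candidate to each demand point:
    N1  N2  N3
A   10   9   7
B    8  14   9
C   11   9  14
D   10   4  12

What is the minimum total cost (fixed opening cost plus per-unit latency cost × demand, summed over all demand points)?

Open {B, D}; cheapest assignment that respects the capacities:
  B (cap 14, load 13): N2, N3 — cost 5×14 + 8×9 = 142
  D (cap 8, load 8): N1 — cost 8×10 = 80
  Shipping 222, fixed 199 → total 421.
  Any other capacity-feasible assignment to {B, D} ships for at least 222.
Compare {A, B}: its best feasible assignment gives total 452.
Compare {B, C}: its best feasible assignment gives total 477.
Every other set of open sites that can feasibly serve all demand totals ≥ 452 even under its best assignment. Minimum: 421.

421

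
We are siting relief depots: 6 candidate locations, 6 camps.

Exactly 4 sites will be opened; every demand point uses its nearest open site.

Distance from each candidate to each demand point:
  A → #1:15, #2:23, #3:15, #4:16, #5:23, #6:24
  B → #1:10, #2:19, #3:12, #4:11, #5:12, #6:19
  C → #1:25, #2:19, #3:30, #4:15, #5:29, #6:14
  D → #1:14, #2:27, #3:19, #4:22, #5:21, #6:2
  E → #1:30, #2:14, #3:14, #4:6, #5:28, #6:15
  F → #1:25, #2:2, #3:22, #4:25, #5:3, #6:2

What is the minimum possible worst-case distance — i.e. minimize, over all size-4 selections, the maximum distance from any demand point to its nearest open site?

12

Open {A, B, C, F}.
  Farthest demand point is #3 at distance 12 (to B); all others are ≤ 12.
With {A, B, D, F} the worst case is 12.
With {A, B, E, F} the worst case is 12.
No size-4 selection achieves below 12.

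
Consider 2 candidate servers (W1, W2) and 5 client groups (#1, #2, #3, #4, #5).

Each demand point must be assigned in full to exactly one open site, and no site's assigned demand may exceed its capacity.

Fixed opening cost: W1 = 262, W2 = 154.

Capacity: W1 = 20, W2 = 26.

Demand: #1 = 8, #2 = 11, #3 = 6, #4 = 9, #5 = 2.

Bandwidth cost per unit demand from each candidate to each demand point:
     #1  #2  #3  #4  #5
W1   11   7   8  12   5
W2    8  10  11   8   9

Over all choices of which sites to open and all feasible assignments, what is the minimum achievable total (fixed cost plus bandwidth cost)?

687

Open {W1, W2}; cheapest assignment that respects the capacities:
  W1 (cap 20, load 19): #2, #3, #5 — cost 11×7 + 6×8 + 2×5 = 135
  W2 (cap 26, load 17): #1, #4 — cost 8×8 + 9×8 = 136
  Shipping 271, fixed 416 → total 687.
  Any other capacity-feasible assignment to {W1, W2} ships for at least 271.
Total demand is 36 and no other set of sites has combined capacity ≥ 36, so {W1, W2} is the only feasible choice of open sites. Minimum: 687.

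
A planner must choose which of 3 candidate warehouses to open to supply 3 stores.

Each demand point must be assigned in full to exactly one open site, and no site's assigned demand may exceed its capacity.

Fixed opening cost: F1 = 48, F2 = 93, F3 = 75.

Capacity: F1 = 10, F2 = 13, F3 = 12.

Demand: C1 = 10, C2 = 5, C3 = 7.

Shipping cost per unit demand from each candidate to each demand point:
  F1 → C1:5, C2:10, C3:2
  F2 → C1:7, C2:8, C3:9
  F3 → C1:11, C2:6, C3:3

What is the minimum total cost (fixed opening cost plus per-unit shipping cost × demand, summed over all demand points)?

Open {F1, F3}; cheapest assignment that respects the capacities:
  F1 (cap 10, load 10): C1 — cost 10×5 = 50
  F3 (cap 12, load 12): C2, C3 — cost 5×6 + 7×3 = 51
  Shipping 101, fixed 123 → total 224.
  Any other capacity-feasible assignment to {F1, F3} ships for at least 101.
Compare {F2, F3}: its best feasible assignment gives total 289.
Compare {F1, F2}: its best feasible assignment gives total 294.
Every other set of open sites that can feasibly serve all demand totals ≥ 289 even under its best assignment. Minimum: 224.

224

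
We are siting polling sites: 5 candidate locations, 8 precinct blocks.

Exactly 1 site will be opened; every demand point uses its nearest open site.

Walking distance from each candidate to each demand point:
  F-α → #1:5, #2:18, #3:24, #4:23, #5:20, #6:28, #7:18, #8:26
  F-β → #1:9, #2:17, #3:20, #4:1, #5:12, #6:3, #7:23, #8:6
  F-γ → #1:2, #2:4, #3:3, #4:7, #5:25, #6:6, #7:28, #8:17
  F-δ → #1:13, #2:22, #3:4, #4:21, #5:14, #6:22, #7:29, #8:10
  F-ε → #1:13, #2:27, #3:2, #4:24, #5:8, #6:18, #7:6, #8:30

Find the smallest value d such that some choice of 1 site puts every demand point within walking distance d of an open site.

23

Open {F-β}.
  Farthest demand point is #7 at walking distance 23 (to F-β); all others are ≤ 23.
With {F-α} the worst case is 28.
With {F-γ} the worst case is 28.
No size-1 selection achieves below 23.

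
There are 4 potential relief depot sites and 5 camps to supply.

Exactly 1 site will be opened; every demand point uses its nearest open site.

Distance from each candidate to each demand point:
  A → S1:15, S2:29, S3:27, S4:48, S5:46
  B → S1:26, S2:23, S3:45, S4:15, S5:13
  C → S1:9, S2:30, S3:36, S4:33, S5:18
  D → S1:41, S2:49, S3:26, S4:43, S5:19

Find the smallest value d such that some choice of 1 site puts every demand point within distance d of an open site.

Open {C}.
  Farthest demand point is S3 at distance 36 (to C); all others are ≤ 36.
With {B} the worst case is 45.
With {A} the worst case is 48.
No size-1 selection achieves below 36.

36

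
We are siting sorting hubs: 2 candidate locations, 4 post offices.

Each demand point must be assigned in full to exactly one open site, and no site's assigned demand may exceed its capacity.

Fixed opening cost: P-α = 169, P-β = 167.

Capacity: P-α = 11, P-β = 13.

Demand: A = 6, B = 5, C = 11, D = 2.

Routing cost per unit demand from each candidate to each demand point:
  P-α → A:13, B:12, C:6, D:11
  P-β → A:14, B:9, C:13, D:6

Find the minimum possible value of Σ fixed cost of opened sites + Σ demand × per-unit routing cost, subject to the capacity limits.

Open {P-α, P-β}; cheapest assignment that respects the capacities:
  P-α (cap 11, load 11): C — cost 11×6 = 66
  P-β (cap 13, load 13): A, B, D — cost 6×14 + 5×9 + 2×6 = 141
  Shipping 207, fixed 336 → total 543.
  Any other capacity-feasible assignment to {P-α, P-β} ships for at least 207.
Total demand is 24 and no other set of sites has combined capacity ≥ 24, so {P-α, P-β} is the only feasible choice of open sites. Minimum: 543.

543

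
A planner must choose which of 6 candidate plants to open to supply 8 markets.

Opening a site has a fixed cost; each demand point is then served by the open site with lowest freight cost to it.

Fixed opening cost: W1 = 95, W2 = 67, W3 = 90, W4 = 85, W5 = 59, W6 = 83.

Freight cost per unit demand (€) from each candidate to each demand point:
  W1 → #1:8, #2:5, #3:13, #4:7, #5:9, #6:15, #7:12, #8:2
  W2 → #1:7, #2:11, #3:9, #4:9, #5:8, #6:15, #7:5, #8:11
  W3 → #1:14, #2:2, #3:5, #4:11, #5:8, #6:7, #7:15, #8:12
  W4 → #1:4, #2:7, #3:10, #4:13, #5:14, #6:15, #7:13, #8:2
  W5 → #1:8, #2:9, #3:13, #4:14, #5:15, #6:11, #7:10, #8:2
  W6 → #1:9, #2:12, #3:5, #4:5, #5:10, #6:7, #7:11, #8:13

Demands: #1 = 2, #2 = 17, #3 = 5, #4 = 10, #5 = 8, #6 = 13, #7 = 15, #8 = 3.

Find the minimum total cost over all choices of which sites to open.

Open {W2, W3}: assign each demand point to its cheapest open site.
  #1→W2 2×7=14, #2→W3 17×2=34, #3→W3 5×5=25, #4→W2 10×9=90, #5→W2 8×8=64, #6→W3 13×7=91, #7→W2 15×5=75, #8→W2 3×11=33
  freight cost 426, fixed 157 → total 583.
Compare {W2, W3, W5}: freight cost 399 + fixed 216 = 615.
Compare {W2, W3, W6}: freight cost 386 + fixed 240 = 626.
Compare {W1, W2, W3}: freight cost 379 + fixed 252 = 631.
All other subsets cost ≥ 615. Minimum total cost: 583.

583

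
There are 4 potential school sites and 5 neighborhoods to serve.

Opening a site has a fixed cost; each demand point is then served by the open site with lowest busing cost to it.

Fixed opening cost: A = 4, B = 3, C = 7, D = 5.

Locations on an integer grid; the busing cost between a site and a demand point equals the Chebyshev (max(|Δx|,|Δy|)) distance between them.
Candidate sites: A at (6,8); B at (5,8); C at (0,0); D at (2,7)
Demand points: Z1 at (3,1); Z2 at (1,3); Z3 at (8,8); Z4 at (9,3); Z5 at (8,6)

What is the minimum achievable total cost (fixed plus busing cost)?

Open {A}: assign each demand point to its cheapest open site.
  Z1→A 7, Z2→A 5, Z3→A 2, Z4→A 5, Z5→A 2
  busing cost 21, fixed 4 → total 25.
Compare {B}: busing cost 23 + fixed 3 = 26.
Compare {A, C}: busing cost 15 + fixed 11 = 26.
Compare {B, C}: busing cost 17 + fixed 10 = 27.
All other subsets cost ≥ 26. Minimum total cost: 25.

25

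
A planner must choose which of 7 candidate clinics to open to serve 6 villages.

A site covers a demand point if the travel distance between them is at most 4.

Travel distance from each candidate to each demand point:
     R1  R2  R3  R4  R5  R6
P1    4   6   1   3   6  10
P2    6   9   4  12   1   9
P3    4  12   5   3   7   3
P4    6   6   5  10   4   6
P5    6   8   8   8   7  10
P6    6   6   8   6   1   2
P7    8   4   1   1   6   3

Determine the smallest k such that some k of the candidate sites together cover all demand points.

Coverage sets (demand points within 4 of each site):
  P1: {R1, R3, R4}
  P2: {R3, R5}
  P3: {R1, R4, R6}
  P4: {R5}
  P5: {}
  P6: {R5, R6}
  P7: {R2, R3, R4, R6}
No 2 sites suffice: every size-2 union leaves at least one demand point uncovered.
But {P1, P2, P7} covers everything, so the minimum is 3.

3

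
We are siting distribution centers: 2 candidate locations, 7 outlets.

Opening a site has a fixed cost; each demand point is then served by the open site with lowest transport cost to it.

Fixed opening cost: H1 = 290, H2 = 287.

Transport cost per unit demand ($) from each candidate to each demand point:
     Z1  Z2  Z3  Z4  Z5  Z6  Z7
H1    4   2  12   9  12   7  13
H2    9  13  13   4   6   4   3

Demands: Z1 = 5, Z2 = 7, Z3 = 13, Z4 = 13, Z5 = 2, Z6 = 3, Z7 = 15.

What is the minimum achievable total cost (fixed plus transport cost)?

Open {H2}: assign each demand point to its cheapest open site.
  Z1→H2 5×9=45, Z2→H2 7×13=91, Z3→H2 13×13=169, Z4→H2 13×4=52, Z5→H2 2×6=12, Z6→H2 3×4=12, Z7→H2 15×3=45
  transport cost 426, fixed 287 → total 713.
Compare {H1}: transport cost 547 + fixed 290 = 837.
Compare {H1, H2}: transport cost 311 + fixed 577 = 888.

713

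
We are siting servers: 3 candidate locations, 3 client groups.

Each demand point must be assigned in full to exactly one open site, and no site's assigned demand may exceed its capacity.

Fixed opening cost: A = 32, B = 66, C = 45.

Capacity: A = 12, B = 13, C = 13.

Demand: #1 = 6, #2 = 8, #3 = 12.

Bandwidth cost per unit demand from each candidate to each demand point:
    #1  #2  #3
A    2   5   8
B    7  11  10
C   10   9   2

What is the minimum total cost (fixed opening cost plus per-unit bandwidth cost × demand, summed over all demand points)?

Open {A, B, C}; cheapest assignment that respects the capacities:
  A (cap 12, load 8): #2 — cost 8×5 = 40
  B (cap 13, load 6): #1 — cost 6×7 = 42
  C (cap 13, load 12): #3 — cost 12×2 = 24
  Shipping 106, fixed 143 → total 249.
  Any other capacity-feasible assignment to {A, B, C} ships for at least 106.
Total demand is 26; every other set of sites either has combined capacity below 26 or cannot fit the demands without splitting one across sites, so {A, B, C} is the only feasible choice of open sites. Minimum: 249.

249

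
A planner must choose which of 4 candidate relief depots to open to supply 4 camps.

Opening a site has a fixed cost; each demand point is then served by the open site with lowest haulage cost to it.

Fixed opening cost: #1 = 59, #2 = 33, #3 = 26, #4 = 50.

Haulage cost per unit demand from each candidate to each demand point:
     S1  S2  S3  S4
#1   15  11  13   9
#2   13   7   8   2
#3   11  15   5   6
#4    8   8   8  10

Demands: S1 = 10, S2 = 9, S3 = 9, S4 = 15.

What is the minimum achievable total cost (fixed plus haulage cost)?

Open {#2, #3}: assign each demand point to its cheapest open site.
  S1→#3 10×11=110, S2→#2 9×7=63, S3→#3 9×5=45, S4→#2 15×2=30
  haulage cost 248, fixed 59 → total 307.
Compare {#2, #3, #4}: haulage cost 218 + fixed 109 = 327.
Compare {#2}: haulage cost 295 + fixed 33 = 328.
Compare {#2, #4}: haulage cost 245 + fixed 83 = 328.
All other subsets cost ≥ 327. Minimum total cost: 307.

307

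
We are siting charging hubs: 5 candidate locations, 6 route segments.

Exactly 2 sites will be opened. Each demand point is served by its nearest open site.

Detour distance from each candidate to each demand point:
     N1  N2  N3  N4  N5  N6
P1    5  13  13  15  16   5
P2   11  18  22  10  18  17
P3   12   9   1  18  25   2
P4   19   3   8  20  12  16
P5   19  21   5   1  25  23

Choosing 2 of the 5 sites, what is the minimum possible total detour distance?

Open {P1, P5}.
  N1→P1 5, N2→P1 13, N3→P5 5, N4→P5 1, N5→P1 16, N6→P1 5  ⇒ total 45.
Compare {P1, P3}: total 48.
Compare {P1, P4}: total 48.
No size-2 selection does better; minimum is 45.

45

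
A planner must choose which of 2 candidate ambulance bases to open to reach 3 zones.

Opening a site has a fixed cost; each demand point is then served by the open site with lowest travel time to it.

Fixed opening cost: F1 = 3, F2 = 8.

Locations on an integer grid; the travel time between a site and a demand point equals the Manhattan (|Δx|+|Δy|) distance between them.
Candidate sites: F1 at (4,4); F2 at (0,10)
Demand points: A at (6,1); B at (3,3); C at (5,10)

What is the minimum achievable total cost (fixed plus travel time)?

Open {F1}: assign each demand point to its cheapest open site.
  A→F1 5, B→F1 2, C→F1 7
  travel time 14, fixed 3 → total 17.
Compare {F1, F2}: travel time 12 + fixed 11 = 23.
Compare {F2}: travel time 30 + fixed 8 = 38.

17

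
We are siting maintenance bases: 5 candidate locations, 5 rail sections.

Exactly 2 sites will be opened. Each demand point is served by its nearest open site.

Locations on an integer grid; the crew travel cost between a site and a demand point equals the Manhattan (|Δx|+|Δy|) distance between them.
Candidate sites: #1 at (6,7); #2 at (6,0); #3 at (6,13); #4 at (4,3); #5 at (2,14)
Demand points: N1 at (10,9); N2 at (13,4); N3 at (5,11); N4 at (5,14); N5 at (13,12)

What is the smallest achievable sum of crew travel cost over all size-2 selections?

Open {#1, #3}.
  N1→#1 6, N2→#1 10, N3→#3 3, N4→#3 2, N5→#3 8  ⇒ total 29.
Compare {#3, #4}: total 31.
Compare {#2, #3}: total 32.
No size-2 selection does better; minimum is 29.

29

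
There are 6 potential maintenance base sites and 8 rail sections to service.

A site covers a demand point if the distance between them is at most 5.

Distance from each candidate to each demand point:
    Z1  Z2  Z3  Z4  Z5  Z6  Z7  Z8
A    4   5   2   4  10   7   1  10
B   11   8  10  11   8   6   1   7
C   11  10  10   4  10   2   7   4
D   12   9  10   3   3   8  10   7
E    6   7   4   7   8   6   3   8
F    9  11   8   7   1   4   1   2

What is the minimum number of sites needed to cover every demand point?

2

Coverage sets (demand points within 5 of each site):
  A: {Z1, Z2, Z3, Z4, Z7}
  B: {Z7}
  C: {Z4, Z6, Z8}
  D: {Z4, Z5}
  E: {Z3, Z7}
  F: {Z5, Z6, Z7, Z8}
No single site covers all 8 demand points.
But {A, F} covers everything, so the minimum is 2.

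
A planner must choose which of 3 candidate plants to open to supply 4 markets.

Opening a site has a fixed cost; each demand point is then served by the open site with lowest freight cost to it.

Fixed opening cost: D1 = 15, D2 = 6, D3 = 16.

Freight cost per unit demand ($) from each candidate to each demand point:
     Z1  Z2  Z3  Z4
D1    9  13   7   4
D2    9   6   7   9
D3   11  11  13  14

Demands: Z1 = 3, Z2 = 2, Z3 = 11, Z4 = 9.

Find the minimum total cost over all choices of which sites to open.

173

Open {D1, D2}: assign each demand point to its cheapest open site.
  Z1→D1 3×9=27, Z2→D2 2×6=12, Z3→D1 11×7=77, Z4→D1 9×4=36
  freight cost 152, fixed 21 → total 173.
Compare {D1}: freight cost 166 + fixed 15 = 181.
Compare {D1, D2, D3}: freight cost 152 + fixed 37 = 189.
Compare {D1, D3}: freight cost 162 + fixed 31 = 193.
All other subsets cost ≥ 181. Minimum total cost: 173.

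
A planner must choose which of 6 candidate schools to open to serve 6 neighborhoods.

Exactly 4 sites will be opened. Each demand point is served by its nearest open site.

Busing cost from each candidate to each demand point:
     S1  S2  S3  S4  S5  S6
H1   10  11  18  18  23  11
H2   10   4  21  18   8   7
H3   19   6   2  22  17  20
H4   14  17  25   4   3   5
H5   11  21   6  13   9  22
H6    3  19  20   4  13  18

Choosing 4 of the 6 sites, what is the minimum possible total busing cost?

Open {H2, H3, H4, H6}.
  S1→H6 3, S2→H2 4, S3→H3 2, S4→H4 4, S5→H4 3, S6→H4 5  ⇒ total 21.
Compare {H1, H3, H4, H6}: total 23.
Compare {H3, H4, H5, H6}: total 23.
No size-4 selection does better; minimum is 21.

21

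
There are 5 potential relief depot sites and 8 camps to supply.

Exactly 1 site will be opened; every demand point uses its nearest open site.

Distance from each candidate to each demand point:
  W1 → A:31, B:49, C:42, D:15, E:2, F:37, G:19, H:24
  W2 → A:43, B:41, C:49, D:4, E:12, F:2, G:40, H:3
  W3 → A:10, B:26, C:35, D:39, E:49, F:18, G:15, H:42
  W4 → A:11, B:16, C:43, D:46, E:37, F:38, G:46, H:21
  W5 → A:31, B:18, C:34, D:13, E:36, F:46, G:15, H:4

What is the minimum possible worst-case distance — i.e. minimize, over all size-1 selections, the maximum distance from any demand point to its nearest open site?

Open {W4}.
  Farthest demand point is D at distance 46 (to W4); all others are ≤ 46.
With {W5} the worst case is 46.
With {W1} the worst case is 49.
No size-1 selection achieves below 46.

46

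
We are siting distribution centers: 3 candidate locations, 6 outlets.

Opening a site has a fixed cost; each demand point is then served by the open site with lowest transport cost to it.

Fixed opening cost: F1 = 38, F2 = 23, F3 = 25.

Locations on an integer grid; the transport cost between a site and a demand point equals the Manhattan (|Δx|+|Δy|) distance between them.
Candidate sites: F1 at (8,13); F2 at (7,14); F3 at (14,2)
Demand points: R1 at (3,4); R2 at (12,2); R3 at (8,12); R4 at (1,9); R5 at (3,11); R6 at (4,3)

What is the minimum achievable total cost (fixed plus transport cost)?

89

Open {F2}: assign each demand point to its cheapest open site.
  R1→F2 14, R2→F2 17, R3→F2 3, R4→F2 11, R5→F2 7, R6→F2 14
  transport cost 66, fixed 23 → total 89.
Compare {F2, F3}: transport cost 47 + fixed 48 = 95.
Compare {F1}: transport cost 62 + fixed 38 = 100.
Compare {F3}: transport cost 82 + fixed 25 = 107.
All other subsets cost ≥ 95. Minimum total cost: 89.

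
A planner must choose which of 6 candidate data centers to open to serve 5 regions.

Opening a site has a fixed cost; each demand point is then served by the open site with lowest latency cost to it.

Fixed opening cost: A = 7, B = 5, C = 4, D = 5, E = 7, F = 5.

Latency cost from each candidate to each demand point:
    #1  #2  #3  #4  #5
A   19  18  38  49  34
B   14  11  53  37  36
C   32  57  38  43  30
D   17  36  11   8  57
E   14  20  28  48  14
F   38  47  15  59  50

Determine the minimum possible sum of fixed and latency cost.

75

Open {B, D, E}: assign each demand point to its cheapest open site.
  #1→B 14, #2→B 11, #3→D 11, #4→D 8, #5→E 14
  latency cost 58, fixed 17 → total 75.
Compare {D, E}: latency cost 67 + fixed 12 = 79.
Compare {B, C, D, E}: latency cost 58 + fixed 21 = 79.
Compare {B, D, E, F}: latency cost 58 + fixed 22 = 80.
All other subsets cost ≥ 79. Minimum total cost: 75.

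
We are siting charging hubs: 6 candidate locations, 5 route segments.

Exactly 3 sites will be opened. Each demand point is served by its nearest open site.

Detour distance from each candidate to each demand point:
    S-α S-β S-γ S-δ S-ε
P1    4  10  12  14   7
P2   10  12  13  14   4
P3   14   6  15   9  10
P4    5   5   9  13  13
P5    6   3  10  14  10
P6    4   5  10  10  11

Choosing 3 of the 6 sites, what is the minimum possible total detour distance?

Open {P2, P5, P6}.
  S-α→P6 4, S-β→P5 3, S-γ→P5 10, S-δ→P6 10, S-ε→P2 4  ⇒ total 31.
Compare {P2, P3, P4}: total 32.
Compare {P2, P3, P5}: total 32.
No size-3 selection does better; minimum is 31.

31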